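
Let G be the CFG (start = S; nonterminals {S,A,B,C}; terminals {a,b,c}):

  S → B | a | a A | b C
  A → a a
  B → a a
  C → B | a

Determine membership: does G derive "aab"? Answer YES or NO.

Convert to CNF:
  S -> T0 A | T0 T0 | T1 C | a
  A -> T0 T0
  B -> T0 T0
  C -> T0 T0 | a
  T0 -> a
  T1 -> b

CYK table (by increasing span):
  cell(0,0) a: {C,S,T0}  orig:{C,S}
  cell(1,1) a: {C,S,T0}  orig:{C,S}
  cell(2,2) b: {T1}  orig:{}
  cell(0,1) aa: {A,B,C,S}
  cell(1,2) ab: ∅
  cell(0,2) aab: ∅

S ∉ T[0,2] ⇒ NO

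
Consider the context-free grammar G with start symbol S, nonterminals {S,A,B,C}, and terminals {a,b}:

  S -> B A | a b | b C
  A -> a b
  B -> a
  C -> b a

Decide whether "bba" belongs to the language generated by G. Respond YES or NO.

Convert to CNF:
  S -> B A | T0 T1 | T1 C
  A -> T0 T1
  B -> a
  C -> T1 T0
  T0 -> a
  T1 -> b

CYK table (by increasing span):
  T[0,0] 'b' = {T1}  orig:{}
  T[1,1] 'b' = {T1}  orig:{}
  T[2,2] 'a' = {B,T0}  orig:{B}
  T[0,1] 'bb' = ∅
  T[1,2] 'ba' = {C}
  T[0,2] 'bba' = {S}

S ∈ T[0,2] ⇒ YES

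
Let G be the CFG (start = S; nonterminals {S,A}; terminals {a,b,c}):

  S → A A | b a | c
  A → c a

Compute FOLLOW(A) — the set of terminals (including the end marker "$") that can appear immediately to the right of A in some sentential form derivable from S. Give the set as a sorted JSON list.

Compute FIRST by fixpoint:
round 1:
  A via A→c a: +{c}
  S via S→A A: +{c}
  S via S→b a: +{b}
  S: {b,c}  A: {c}
round 2: (stable)
  S: {b,c}  A: {c}

FOLLOW sets:
FOLLOW(S) := {$}
[1]
  S→A A: FOLLOW(A) ⊇ FIRST(A) = {c}; new: +{c}
  S→A A: FOLLOW(A) ⊇ FOLLOW(S) ⊇ {$}; new: +{$}
  FOLLOW(S)={$}  FOLLOW(A)={$,c}
[2] done
  FOLLOW(S)={$}  FOLLOW(A)={$,c}

FOLLOW(A) = ["$", "c"]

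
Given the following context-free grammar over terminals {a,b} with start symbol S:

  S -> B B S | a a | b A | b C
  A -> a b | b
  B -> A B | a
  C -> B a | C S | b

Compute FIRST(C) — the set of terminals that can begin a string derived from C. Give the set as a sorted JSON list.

FIRST iteration:
[1]
  A via A→a b: +{a}
  A via A→b: +{b}
  B via B→A B: +{a,b}
  C via C→B a: +{a,b}
  S via S→B B S: +{a,b}
  FIRST(S)={a,b}  FIRST(A)={a,b}  FIRST(B)={a,b}  FIRST(C)={a,b}
[2] — fixpoint
  FIRST(S)={a,b}  FIRST(A)={a,b}  FIRST(B)={a,b}  FIRST(C)={a,b}

FIRST(C) = ["a", "b"]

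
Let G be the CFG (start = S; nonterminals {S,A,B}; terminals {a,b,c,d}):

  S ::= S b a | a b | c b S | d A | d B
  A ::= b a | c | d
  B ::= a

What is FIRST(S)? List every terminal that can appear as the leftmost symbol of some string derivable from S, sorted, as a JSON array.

Compute FIRST by fixpoint:
round 1:
  A via A→b a: +{b}
  A via A→c: +{c}
  A via A→d: +{d}
  B via B→a: +{a}
  S via S→a b: +{a}
  S via S→c b S: +{c}
  S via S→d A: +{d}
  FIRST[S]={a,c,d}  FIRST[A]={b,c,d}  FIRST[B]={a}
round 2: (no change)
  FIRST[S]={a,c,d}  FIRST[A]={b,c,d}  FIRST[B]={a}

FIRST(S) = ["a", "c", "d"]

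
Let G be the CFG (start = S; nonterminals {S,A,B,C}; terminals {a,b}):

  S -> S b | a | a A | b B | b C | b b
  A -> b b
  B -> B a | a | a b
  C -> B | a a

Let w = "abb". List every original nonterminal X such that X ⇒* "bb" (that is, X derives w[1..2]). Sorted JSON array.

Convert to CNF:
  S -> S T0 | T0 B | T0 C | T0 T0 | T1 A | a
  A -> T0 T0
  B -> B T1 | T1 T0 | a
  C -> B T1 | T1 T0 | T1 T1 | a
  T0 -> b
  T1 -> a

Fill CYK table bottom-up — only the sub-triangle for w[1..2]:
  [1..1]={T0}  "b"  orig:{}
  [2..2]={T0}  "b"  orig:{}
  [1..2]={A,S}  "bb"

Original NTs in T[1,2] deriving "bb": ["A", "S"]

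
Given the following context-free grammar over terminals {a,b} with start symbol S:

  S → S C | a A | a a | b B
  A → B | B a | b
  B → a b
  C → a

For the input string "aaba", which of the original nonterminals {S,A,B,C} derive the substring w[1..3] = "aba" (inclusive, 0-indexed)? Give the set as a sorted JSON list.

CNF form of G:
  S -> S C | T0 A | T0 T0 | T1 B
  A -> B T0 | T0 T1 | b
  B -> T0 T1
  C -> a
  T0 -> a
  T1 -> b

Fill CYK table bottom-up, restricted to cells inside w[1..3]:
  [1..1]={C,T0}  "a"  orig:{C}
  [2..2]={A,T1}  "b"  orig:{A}
  [3..3]={C,T0}  "a"  orig:{C}
  [1..2]={A,B,S}  "ab"
  [2..3]=∅  "ba"
  [1..3]={A,S}  "aba"

Original NTs in T[1,3] deriving "aba": ["A", "S"]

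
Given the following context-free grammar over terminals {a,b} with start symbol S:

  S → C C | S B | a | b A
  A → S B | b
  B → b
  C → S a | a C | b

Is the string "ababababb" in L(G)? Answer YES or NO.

CNF form of G:
  S -> C C | S B | T1 A | a
  A -> S B | b
  B -> b
  C -> S T0 | T0 C | b
  T0 -> a
  T1 -> b

Fill CYK table bottom-up:
  cell(0,0) a: {S,T0}  orig:{S}
  cell(1,1) b: {A,B,C,T1}  orig:{A,B,C}
  cell(2,2) a: {S,T0}  orig:{S}
  cell(3,3) b: {A,B,C,T1}  orig:{A,B,C}
  cell(4,4) a: {S,T0}  orig:{S}
  cell(5,5) b: {A,B,C,T1}  orig:{A,B,C}
  cell(6,6) a: {S,T0}  orig:{S}
  cell(7,7) b: {A,B,C,T1}  orig:{A,B,C}
  cell(8,8) b: {A,B,C,T1}  orig:{A,B,C}
  cell(0,1) ab: {A,C,S}
  cell(1,2) ba: ∅
  cell(2,3) ab: {A,C,S}
  cell(3,4) ba: ∅
  cell(4,5) ab: {A,C,S}
  cell(5,6) ba: ∅
  cell(6,7) ab: {A,C,S}
  cell(7,8) bb: {S}
  cell(0,2) aba: {C}
  cell(1,3) bab: {S}
  cell(2,4) aba: {C}
  cell(3,5) bab: {S}
  cell(4,6) aba: {C}
  cell(5,7) bab: {S}
  cell(6,8) abb: {A,S}
  cell(0,3) abab: {S}
  cell(1,4) baba: {C,S}
  cell(2,5) abab: {S}
  cell(3,6) baba: {C,S}
  cell(4,7) abab: {S}
  cell(5,8) babb: {A,S}
  cell(0,4) ababa: {C,S}
  cell(1,5) babab: {A,S}
  cell(2,6) ababa: {C,S}
  cell(3,7) babab: {A,S}
  cell(4,8) ababb: {A,S}
  cell(0,5) ababab: {A,S}
  cell(1,6) bababa: {C,S}
  cell(2,7) ababab: {A,S}
  cell(3,8) bababb: {A,S}
  cell(0,6) abababa: {C,S}
  cell(1,7) bababab: {A,S}
  cell(2,8) abababb: {A,S}
  cell(0,7) abababab: {A,S}
  cell(1,8) babababb: {A,S}
  cell(0,8) ababababb: {A,S}

S ∈ T[0,8] ⇒ YES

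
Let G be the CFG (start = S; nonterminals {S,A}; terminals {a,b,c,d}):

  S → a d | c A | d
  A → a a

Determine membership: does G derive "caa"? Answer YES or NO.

Convert to CNF:
  S -> T0 T1 | T2 A | d
  A -> T0 T0
  T0 -> a
  T1 -> d
  T2 -> c

CYK table (by increasing span):
  T[0,0] 'c' = {T2}  orig:{}
  T[1,1] 'a' = {T0}  orig:{}
  T[2,2] 'a' = {T0}  orig:{}
  T[0,1] 'ca' = ∅
  T[1,2] 'aa' = {A}
  T[0,2] 'caa' = {S}

S ∈ T[0,2] ⇒ YES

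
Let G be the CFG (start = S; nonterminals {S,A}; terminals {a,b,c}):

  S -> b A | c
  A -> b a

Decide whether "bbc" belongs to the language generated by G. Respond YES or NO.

CNF form of G:
  S -> T0 A | c
  A -> T0 T1
  T0 -> b
  T1 -> a

CYK table (by increasing span):
  T[0,0] 'b' = {T0}  orig:{}
  T[1,1] 'b' = {T0}  orig:{}
  T[2,2] 'c' = {S}
  T[0,1] 'bb' = ∅
  T[1,2] 'bc' = ∅
  T[0,2] 'bbc' = ∅

S ∉ T[0,2] ⇒ NO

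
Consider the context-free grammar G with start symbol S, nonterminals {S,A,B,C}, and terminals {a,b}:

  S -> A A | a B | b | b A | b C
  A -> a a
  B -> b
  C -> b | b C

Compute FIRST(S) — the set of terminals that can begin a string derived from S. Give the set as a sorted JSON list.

Compute FIRST by fixpoint:
round 1:
  A via A→a a: +{a}
  B via B→b: +{b}
  C via C→b: +{b}
  S via S→A A: +{a}
  S via S→b: +{b}
  FIRST(S)={a,b}  FIRST(A)={a}  FIRST(B)={b}  FIRST(C)={b}
round 2: (no change)
  FIRST(S)={a,b}  FIRST(A)={a}  FIRST(B)={b}  FIRST(C)={b}

FIRST(S) = ["a", "b"]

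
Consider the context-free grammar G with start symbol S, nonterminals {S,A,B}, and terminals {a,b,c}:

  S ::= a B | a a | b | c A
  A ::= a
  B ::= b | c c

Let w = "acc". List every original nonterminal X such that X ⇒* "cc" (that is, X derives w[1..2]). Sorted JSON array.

CNF form of G:
  S -> T0 A | T1 B | T1 T1 | b
  A -> a
  B -> T0 T0 | b
  T0 -> c
  T1 -> a

CYK fill (cells [i..j] with 1 ≤ i ≤ j ≤ 2 only):
  cell(1,1) c: {T0}  orig:{}
  cell(2,2) c: {T0}  orig:{}
  cell(1,2) cc: {B}

Original NTs in T[1,2] deriving "cc": ["B"]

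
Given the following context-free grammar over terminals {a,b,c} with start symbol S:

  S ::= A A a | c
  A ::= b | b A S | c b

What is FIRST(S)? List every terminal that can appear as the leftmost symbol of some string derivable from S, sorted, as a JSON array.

Compute FIRST by fixpoint:
iter 1:
  A via A→b: +{b}
  A via A→c b: +{c}
  S via S→A A a: +{b,c}
  FIRST(S)={b,c}  FIRST(A)={b,c}
iter 2: (no change)
  FIRST(S)={b,c}  FIRST(A)={b,c}

FIRST(S) = ["b", "c"]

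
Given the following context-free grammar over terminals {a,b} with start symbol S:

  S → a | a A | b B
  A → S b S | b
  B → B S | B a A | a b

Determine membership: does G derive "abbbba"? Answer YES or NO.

Convert to CNF:
  S -> T0 B | T1 A | a
  A -> S X2 | b
  B -> B S | B X3 | T1 T0
  T0 -> b
  T1 -> a
  X2 -> T0 S
  X3 -> T1 A

CYK table (by increasing span):
  cell(0,0) a: {S,T1}  orig:{S}
  cell(1,1) b: {A,T0}  orig:{A}
  cell(2,2) b: {A,T0}  orig:{A}
  cell(3,3) b: {A,T0}  orig:{A}
  cell(4,4) b: {A,T0}  orig:{A}
  cell(5,5) a: {S,T1}  orig:{S}
  cell(0,1) ab: {B,S,X3}  orig:{B,S}
  cell(1,2) bb: ∅
  cell(2,3) bb: ∅
  cell(3,4) bb: ∅
  cell(4,5) ba: {X2}  orig:{}
  cell(0,2) abb: ∅
  cell(1,3) bbb: ∅
  cell(2,4) bbb: ∅
  cell(3,5) bba: ∅
  cell(0,3) abbb: ∅
  cell(1,4) bbbb: ∅
  cell(2,5) bbba: ∅
  cell(0,4) abbbb: ∅
  cell(1,5) bbbba: ∅
  cell(0,5) abbbba: ∅

S ∉ T[0,5] ⇒ NO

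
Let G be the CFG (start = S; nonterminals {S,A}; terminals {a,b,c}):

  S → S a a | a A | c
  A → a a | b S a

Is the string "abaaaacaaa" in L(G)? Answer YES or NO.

Convert to CNF:
  S -> S X3 | T0 A | c
  A -> T0 T0 | T1 X2
  T0 -> a
  T1 -> b
  X2 -> S T0
  X3 -> T0 T0

Fill CYK table bottom-up:
  T[0,0] 'a' = {T0}  orig:{}
  T[1,1] 'b' = {T1}  orig:{}
  T[2,2] 'a' = {T0}  orig:{}
  T[3,3] 'a' = {T0}  orig:{}
  T[4,4] 'a' = {T0}  orig:{}
  T[5,5] 'a' = {T0}  orig:{}
  T[6,6] 'c' = {S}
  T[7,7] 'a' = {T0}  orig:{}
  T[8,8] 'a' = {T0}  orig:{}
  T[9,9] 'a' = {T0}  orig:{}
  T[0,1] 'ab' = ∅
  T[1,2] 'ba' = ∅
  T[2,3] 'aa' = {A,X3}  orig:{A}
  T[3,4] 'aa' = {A,X3}  orig:{A}
  T[4,5] 'aa' = {A,X3}  orig:{A}
  T[5,6] 'ac' = ∅
  T[6,7] 'ca' = {X2}  orig:{}
  T[7,8] 'aa' = {A,X3}  orig:{A}
  T[8,9] 'aa' = {A,X3}  orig:{A}
  T[0,2] 'aba' = ∅
  T[1,3] 'baa' = ∅
  T[2,4] 'aaa' = {S}
  T[3,5] 'aaa' = {S}
  T[4,6] 'aac' = ∅
  T[5,7] 'aca' = ∅
  T[6,8] 'caa' = {S}
  T[7,9] 'aaa' = {S}
  T[0,3] 'abaa' = ∅
  T[1,4] 'baaa' = ∅
  T[2,5] 'aaaa' = {X2}  orig:{}
  T[3,6] 'aaac' = ∅
  T[4,7] 'aaca' = ∅
  T[5,8] 'acaa' = ∅
  T[6,9] 'caaa' = {X2}  orig:{}
  T[0,4] 'abaaa' = ∅
  T[1,5] 'baaaa' = {A}
  T[2,6] 'aaaac' = ∅
  T[3,7] 'aaaca' = ∅
  T[4,8] 'aacaa' = ∅
  T[5,9] 'acaaa' = ∅
  T[0,5] 'abaaaa' = {S}
  T[1,6] 'baaaac' = ∅
  T[2,7] 'aaaaca' = ∅
  T[3,8] 'aaacaa' = ∅
  T[4,9] 'aacaaa' = ∅
  T[0,6] 'abaaaac' = ∅
  T[1,7] 'baaaaca' = ∅
  T[2,8] 'aaaacaa' = ∅
  T[3,9] 'aaacaaa' = ∅
  T[0,7] 'abaaaaca' = ∅
  T[1,8] 'baaaacaa' = ∅
  T[2,9] 'aaaacaaa' = ∅
  T[0,8] 'abaaaacaa' = ∅
  T[1,9] 'baaaacaaa' = ∅
  T[0,9] 'abaaaacaaa' = ∅

S ∉ T[0,9] ⇒ NO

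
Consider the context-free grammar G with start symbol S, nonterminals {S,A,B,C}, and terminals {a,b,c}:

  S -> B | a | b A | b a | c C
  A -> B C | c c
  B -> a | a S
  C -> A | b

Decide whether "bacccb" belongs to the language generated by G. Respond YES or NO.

Convert to CNF:
  S -> T0 C | T1 S | T2 A | T2 T1 | a
  A -> B C | T0 T0
  B -> T1 S | a
  C -> B C | T0 T0 | b
  T0 -> c
  T1 -> a
  T2 -> b

Fill CYK table bottom-up:
  T[0,0] 'b' = {C,T2}  orig:{C}
  T[1,1] 'a' = {B,S,T1}  orig:{B,S}
  T[2,2] 'c' = {T0}  orig:{}
  T[3,3] 'c' = {T0}  orig:{}
  T[4,4] 'c' = {T0}  orig:{}
  T[5,5] 'b' = {C,T2}  orig:{C}
  T[0,1] 'ba' = {S}
  T[1,2] 'ac' = ∅
  T[2,3] 'cc' = {A,C}
  T[3,4] 'cc' = {A,C}
  T[4,5] 'cb' = {S}
  T[0,2] 'bac' = ∅
  T[1,3] 'acc' = {A,C}
  T[2,4] 'ccc' = {S}
  T[3,5] 'ccb' = ∅
  T[0,3] 'bacc' = {S}
  T[1,4] 'accc' = {B,S}
  T[2,5] 'cccb' = ∅
  T[0,4] 'baccc' = ∅
  T[1,5] 'acccb' = {A,C}
  T[0,5] 'bacccb' = {S}

S ∈ T[0,5] ⇒ YES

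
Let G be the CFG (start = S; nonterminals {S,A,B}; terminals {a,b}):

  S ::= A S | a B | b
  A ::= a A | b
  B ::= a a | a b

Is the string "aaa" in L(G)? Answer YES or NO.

Convert to CNF:
  S -> A S | T0 B | b
  A -> T0 A | b
  B -> T0 T0 | T0 T1
  T0 -> a
  T1 -> b

CYK table (by increasing span):
  cell(0,0) a: {T0}  orig:{}
  cell(1,1) a: {T0}  orig:{}
  cell(2,2) a: {T0}  orig:{}
  cell(0,1) aa: {B}
  cell(1,2) aa: {B}
  cell(0,2) aaa: {S}

S ∈ T[0,2] ⇒ YES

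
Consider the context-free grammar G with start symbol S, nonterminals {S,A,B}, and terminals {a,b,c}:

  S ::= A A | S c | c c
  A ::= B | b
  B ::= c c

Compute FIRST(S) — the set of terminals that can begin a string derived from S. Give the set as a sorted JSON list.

FIRST iteration:
pass 1:
  A via A→b: +{b}
  B via B→c c: +{c}
  S via S→A A: +{b}
  S via S→c c: +{c}
  FIRST[S]={b,c}  FIRST[A]={b}  FIRST[B]={c}
pass 2:
  A via A→B: +{c}
  FIRST[S]={b,c}  FIRST[A]={b,c}  FIRST[B]={c}
pass 3: (no change)
  FIRST[S]={b,c}  FIRST[A]={b,c}  FIRST[B]={c}

FIRST(S) = ["b", "c"]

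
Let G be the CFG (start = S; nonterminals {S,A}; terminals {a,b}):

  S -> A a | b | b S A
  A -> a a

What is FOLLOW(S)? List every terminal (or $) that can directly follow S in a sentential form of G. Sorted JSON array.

Compute FIRST by fixpoint:
pass 1:
  A via A→a a: +{a}
  S via S→A a: +{a}
  S via S→b: +{b}
  FIRST(S)={a,b}  FIRST(A)={a}
pass 2: done
  FIRST(S)={a,b}  FIRST(A)={a}

FOLLOW iteration:
initialize: $ ∈ FOLLOW(S)
round 1:
  S→A a: FOLLOW(A) ⊇ FIRST(a) = {a}; new: +{a}
  S→b S A: FOLLOW(S) ⊇ FIRST(A) = {a}; new: +{a}
  S→b S A: FOLLOW(A) ⊇ FOLLOW(S) ⊇ {$,a}; new: +{$}
  S: {$,a}  A: {$,a}
round 2: (stable)
  S: {$,a}  A: {$,a}

FOLLOW(S) = ["$", "a"]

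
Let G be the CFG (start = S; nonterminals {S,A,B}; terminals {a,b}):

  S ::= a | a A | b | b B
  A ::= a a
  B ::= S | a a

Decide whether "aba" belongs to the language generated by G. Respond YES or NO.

CNF form of G:
  S -> T0 A | T1 B | a | b
  A -> T0 T0
  B -> T0 A | T0 T0 | T1 B | a | b
  T0 -> a
  T1 -> b

Fill CYK table bottom-up:
  cell(0,0) a: {B,S,T0}  orig:{B,S}
  cell(1,1) b: {B,S,T1}  orig:{B,S}
  cell(2,2) a: {B,S,T0}  orig:{B,S}
  cell(0,1) ab: ∅
  cell(1,2) ba: {B,S}
  cell(0,2) aba: ∅

S ∉ T[0,2] ⇒ NO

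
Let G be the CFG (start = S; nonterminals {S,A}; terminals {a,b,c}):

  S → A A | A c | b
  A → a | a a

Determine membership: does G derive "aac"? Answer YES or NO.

CNF form of G:
  S -> A A | A T1 | b
  A -> T0 T0 | a
  T0 -> a
  T1 -> c

CYK table (by increasing span):
  [0..0]={A,T0}  "a"  orig:{A}
  [1..1]={A,T0}  "a"  orig:{A}
  [2..2]={T1}  "c"  orig:{}
  [0..1]={A,S}  "aa"
  [1..2]={S}  "ac"
  [0..2]={S}  "aac"

S ∈ T[0,2] ⇒ YES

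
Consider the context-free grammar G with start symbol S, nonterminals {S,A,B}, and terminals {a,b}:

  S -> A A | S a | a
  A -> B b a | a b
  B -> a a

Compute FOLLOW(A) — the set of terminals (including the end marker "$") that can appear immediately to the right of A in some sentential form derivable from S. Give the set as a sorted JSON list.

FIRST sets, iterate to fixpoint:
pass 1:
  A via A→a b: +{a}
  B via B→a a: +{a}
  S via S→A A: +{a}
  FIRST(S)={a}  FIRST(A)={a}  FIRST(B)={a}
pass 2: (stable)
  FIRST(S)={a}  FIRST(A)={a}  FIRST(B)={a}

FOLLOW sets:
FOLLOW(S) := {$}
pass 1:
  A→B b a: FOLLOW(B) ⊇ FIRST(b) = {b}; new: +{b}
  S→A A: FOLLOW(A) ⊇ FIRST(A) = {a}; new: +{a}
  S→A A: FOLLOW(A) ⊇ FOLLOW(S) ⊇ {$}; new: +{$}
  S→S a: FOLLOW(S) ⊇ FIRST(a) = {a}; new: +{a}
  FOLLOW[S]={$,a}  FOLLOW[A]={$,a}  FOLLOW[B]={b}
pass 2: (no change)
  FOLLOW[S]={$,a}  FOLLOW[A]={$,a}  FOLLOW[B]={b}

FOLLOW(A) = ["$", "a"]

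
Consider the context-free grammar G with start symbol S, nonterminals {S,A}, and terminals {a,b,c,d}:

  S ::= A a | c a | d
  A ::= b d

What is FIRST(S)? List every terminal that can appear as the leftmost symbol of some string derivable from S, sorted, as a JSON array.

FIRST sets, iterate to fixpoint:
iter 1:
  A via A→b d: +{b}
  S via S→A a: +{b}
  S via S→c a: +{c}
  S via S→d: +{d}
  S: {b,c,d}  A: {b}
iter 2: (stable)
  S: {b,c,d}  A: {b}

FIRST(S) = ["b", "c", "d"]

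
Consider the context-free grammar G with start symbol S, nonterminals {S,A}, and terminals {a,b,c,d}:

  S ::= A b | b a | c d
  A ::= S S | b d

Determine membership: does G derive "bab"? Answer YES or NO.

Convert to CNF:
  S -> A T0 | T0 T2 | T3 T1
  A -> S S | T0 T1
  T0 -> b
  T1 -> d
  T2 -> a
  T3 -> c

CYK table (by increasing span):
  T[0,0] 'b' = {T0}  orig:{}
  T[1,1] 'a' = {T2}  orig:{}
  T[2,2] 'b' = {T0}  orig:{}
  T[0,1] 'ba' = {S}
  T[1,2] 'ab' = ∅
  T[0,2] 'bab' = ∅

S ∉ T[0,2] ⇒ NO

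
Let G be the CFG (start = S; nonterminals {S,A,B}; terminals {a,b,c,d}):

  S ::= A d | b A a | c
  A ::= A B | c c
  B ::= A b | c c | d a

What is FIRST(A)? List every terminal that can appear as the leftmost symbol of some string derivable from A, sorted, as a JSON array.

FIRST sets, iterate to fixpoint:
round 1:
  A via A→c c: +{c}
  B via B→A b: +{c}
  B via B→d a: +{d}
  S via S→A d: +{c}
  S via S→b A a: +{b}
  S: {b,c}  A: {c}  B: {c,d}
round 2: — fixpoint
  S: {b,c}  A: {c}  B: {c,d}

FIRST(A) = ["c"]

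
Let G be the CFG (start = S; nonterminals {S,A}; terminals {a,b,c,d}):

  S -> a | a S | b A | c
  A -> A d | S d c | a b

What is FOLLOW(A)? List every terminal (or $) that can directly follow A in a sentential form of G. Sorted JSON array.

FIRST iteration:
iter 1:
  A via A→a b: +{a}
  S via S→a: +{a}
  S via S→b A: +{b}
  S via S→c: +{c}
  FIRST[S]={a,b,c}  FIRST[A]={a}
iter 2:
  A via A→S d c: +{b,c}
  FIRST[S]={a,b,c}  FIRST[A]={a,b,c}
iter 3: (no change)
  FIRST[S]={a,b,c}  FIRST[A]={a,b,c}

FOLLOW sets:
FOLLOW(S) := {$}
pass 1:
  A→A d: FOLLOW(A) ⊇ FIRST(d) = {d}; new: +{d}
  A→S d c: FOLLOW(S) ⊇ FIRST(d) = {d}; new: +{d}
  S→b A: FOLLOW(A) ⊇ FOLLOW(S) ⊇ {$,d}; new: +{$}
  FOLLOW(S)={$,d}  FOLLOW(A)={$,d}
pass 2: (stable)
  FOLLOW(S)={$,d}  FOLLOW(A)={$,d}

FOLLOW(A) = ["$", "d"]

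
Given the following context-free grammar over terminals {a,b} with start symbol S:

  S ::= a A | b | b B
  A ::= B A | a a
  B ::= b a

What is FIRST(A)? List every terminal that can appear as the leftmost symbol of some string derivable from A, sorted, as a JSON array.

Compute FIRST by fixpoint:
round 1:
  A via A→a a: +{a}
  B via B→b a: +{b}
  S via S→a A: +{a}
  S via S→b: +{b}
  FIRST[S]={a,b}  FIRST[A]={a}  FIRST[B]={b}
round 2:
  A via A→B A: +{b}
  FIRST[S]={a,b}  FIRST[A]={a,b}  FIRST[B]={b}
round 3: done
  FIRST[S]={a,b}  FIRST[A]={a,b}  FIRST[B]={b}

FIRST(A) = ["a", "b"]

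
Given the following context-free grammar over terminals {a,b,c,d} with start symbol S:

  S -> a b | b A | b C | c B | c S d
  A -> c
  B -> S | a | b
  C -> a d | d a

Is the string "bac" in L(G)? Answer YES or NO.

CNF form of G:
  S -> T0 T1 | T1 A | T1 C | T2 B | T2 X5
  A -> c
  B -> T0 T1 | T1 A | T1 C | T2 B | T2 X4 | a | b
  C -> T0 T3 | T3 T0
  T0 -> a
  T1 -> b
  T2 -> c
  T3 -> d
  X4 -> S T3
  X5 -> S T3

CYK table (by increasing span):
  [0..0]={B,T1}  "b"  orig:{B}
  [1..1]={B,T0}  "a"  orig:{B}
  [2..2]={A,T2}  "c"  orig:{A}
  [0..1]=∅  "ba"
  [1..2]=∅  "ac"
  [0..2]=∅  "bac"

S ∉ T[0,2] ⇒ NO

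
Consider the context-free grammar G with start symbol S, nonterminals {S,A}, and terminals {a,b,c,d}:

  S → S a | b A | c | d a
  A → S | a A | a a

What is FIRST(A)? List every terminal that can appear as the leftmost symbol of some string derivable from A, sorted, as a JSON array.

FIRST iteration:
round 1:
  A via A→a A: +{a}
  S via S→b A: +{b}
  S via S→c: +{c}
  S via S→d a: +{d}
  S: {b,c,d}  A: {a}
round 2:
  A via A→S: +{b,c,d}
  S: {b,c,d}  A: {a,b,c,d}
round 3: — fixpoint
  S: {b,c,d}  A: {a,b,c,d}

FIRST(A) = ["a", "b", "c", "d"]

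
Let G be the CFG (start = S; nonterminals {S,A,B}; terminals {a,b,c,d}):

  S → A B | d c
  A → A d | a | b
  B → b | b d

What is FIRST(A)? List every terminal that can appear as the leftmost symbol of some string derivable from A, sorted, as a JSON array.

FIRST iteration:
round 1:
  A via A→a: +{a}
  A via A→b: +{b}
  B via B→b: +{b}
  S via S→A B: +{a,b}
  S via S→d c: +{d}
  FIRST(S)={a,b,d}  FIRST(A)={a,b}  FIRST(B)={b}
round 2: — fixpoint
  FIRST(S)={a,b,d}  FIRST(A)={a,b}  FIRST(B)={b}

FIRST(A) = ["a", "b"]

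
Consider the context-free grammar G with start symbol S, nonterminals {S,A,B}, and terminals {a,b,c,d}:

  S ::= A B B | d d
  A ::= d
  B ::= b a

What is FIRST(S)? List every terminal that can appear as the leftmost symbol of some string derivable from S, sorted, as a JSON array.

FIRST iteration:
round 1:
  A via A→d: +{d}
  B via B→b a: +{b}
  S via S→A B B: +{d}
  S: {d}  A: {d}  B: {b}
round 2: (no change)
  S: {d}  A: {d}  B: {b}

FIRST(S) = ["d"]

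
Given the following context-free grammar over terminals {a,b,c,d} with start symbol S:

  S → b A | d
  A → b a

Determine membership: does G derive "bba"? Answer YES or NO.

Convert to CNF:
  S -> T0 A | d
  A -> T0 T1
  T0 -> b
  T1 -> a

Fill CYK table bottom-up:
  cell(0,0) b: {T0}  orig:{}
  cell(1,1) b: {T0}  orig:{}
  cell(2,2) a: {T1}  orig:{}
  cell(0,1) bb: ∅
  cell(1,2) ba: {A}
  cell(0,2) bba: {S}

S ∈ T[0,2] ⇒ YES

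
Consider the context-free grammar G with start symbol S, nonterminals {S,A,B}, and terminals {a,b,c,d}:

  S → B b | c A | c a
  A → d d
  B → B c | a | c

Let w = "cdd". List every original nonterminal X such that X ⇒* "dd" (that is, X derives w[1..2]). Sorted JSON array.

Convert to CNF:
  S -> B T2 | T1 A | T1 T3
  A -> T0 T0
  B -> B T1 | a | c
  T0 -> d
  T1 -> c
  T2 -> b
  T3 -> a

Fill CYK table bottom-up (cells [i..j] with 1 ≤ i ≤ j ≤ 2 only):
  cell(1,1) d: {T0}  orig:{}
  cell(2,2) d: {T0}  orig:{}
  cell(1,2) dd: {A}

Original NTs in T[1,2] deriving "dd": ["A"]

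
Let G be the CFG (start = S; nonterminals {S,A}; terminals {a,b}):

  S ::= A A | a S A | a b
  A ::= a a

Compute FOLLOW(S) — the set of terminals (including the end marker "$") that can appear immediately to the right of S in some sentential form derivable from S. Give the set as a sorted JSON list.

Compute FIRST by fixpoint:
iter 1:
  A via A→a a: +{a}
  S via S→A A: +{a}
  FIRST(S)={a}  FIRST(A)={a}
iter 2: — fixpoint
  FIRST(S)={a}  FIRST(A)={a}

Compute FOLLOW by fixpoint:
seed FOLLOW(S) with $
round 1:
  S→A A: FOLLOW(A) ⊇ FIRST(A) = {a}; new: +{a}
  S→A A: FOLLOW(A) ⊇ FOLLOW(S) ⊇ {$}; new: +{$}
  S→a S A: FOLLOW(S) ⊇ FIRST(A) = {a}; new: +{a}
  FOLLOW(S)={$,a}  FOLLOW(A)={$,a}
round 2: (stable)
  FOLLOW(S)={$,a}  FOLLOW(A)={$,a}

FOLLOW(S) = ["$", "a"]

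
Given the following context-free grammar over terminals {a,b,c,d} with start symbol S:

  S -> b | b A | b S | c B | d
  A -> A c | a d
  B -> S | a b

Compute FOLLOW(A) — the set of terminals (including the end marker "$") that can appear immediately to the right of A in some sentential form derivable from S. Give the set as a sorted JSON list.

Compute FIRST by fixpoint:
pass 1:
  A via A→a d: +{a}
  B via B→a b: +{a}
  S via S→b: +{b}
  S via S→c B: +{c}
  S via S→d: +{d}
  S: {b,c,d}  A: {a}  B: {a}
pass 2:
  B via B→S: +{b,c,d}
  S: {b,c,d}  A: {a}  B: {a,b,c,d}
pass 3: (stable)
  S: {b,c,d}  A: {a}  B: {a,b,c,d}

FOLLOW iteration:
seed FOLLOW(S) with $
[1]
  A→A c: FOLLOW(A) ⊇ FIRST(c) = {c}; new: +{c}
  S→b A: FOLLOW(A) ⊇ FOLLOW(S) ⊇ {$}; new: +{$}
  S→c B: FOLLOW(B) ⊇ FOLLOW(S) ⊇ {$}; new: +{$}
  FOLLOW[S]={$}  FOLLOW[A]={$,c}  FOLLOW[B]={$}
[2] — fixpoint
  FOLLOW[S]={$}  FOLLOW[A]={$,c}  FOLLOW[B]={$}

FOLLOW(A) = ["$", "c"]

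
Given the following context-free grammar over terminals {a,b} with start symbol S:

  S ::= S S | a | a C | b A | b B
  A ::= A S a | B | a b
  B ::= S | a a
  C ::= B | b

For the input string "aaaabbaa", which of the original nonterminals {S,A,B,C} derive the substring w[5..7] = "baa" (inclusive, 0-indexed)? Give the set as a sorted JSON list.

Convert to CNF:
  S -> S S | T0 C | T1 A | T1 B | a
  A -> A X2 | S S | T0 C | T0 T0 | T0 T1 | T1 A | T1 B | a
  B -> S S | T0 C | T0 T0 | T1 A | T1 B | a
  C -> S S | T0 C | T0 T0 | T1 A | T1 B | a | b
  T0 -> a
  T1 -> b
  X2 -> S T0

Fill CYK table bottom-up (cells [i..j] with 5 ≤ i ≤ j ≤ 7 only):
  [5..5]={C,T1}  "b"  orig:{C}
  [6..6]={A,B,C,S,T0}  "a"  orig:{A,B,C,S}
  [7..7]={A,B,C,S,T0}  "a"  orig:{A,B,C,S}
  [5..6]={A,B,C,S}  "ba"
  [6..7]={A,B,C,S,X2}  "aa"  orig:{A,B,C,S}
  [5..7]={A,B,C,S,X2}  "baa"  orig:{A,B,C,S}

Original NTs in T[5,7] deriving "baa": ["A", "B", "C", "S"]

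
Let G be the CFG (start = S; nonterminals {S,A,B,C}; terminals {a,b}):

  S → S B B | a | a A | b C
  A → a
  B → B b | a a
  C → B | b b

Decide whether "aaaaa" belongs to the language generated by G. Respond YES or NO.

Convert to CNF:
  S -> S X2 | T0 C | T1 A | a
  A -> a
  B -> B T0 | T1 T1
  C -> B T0 | T0 T0 | T1 T1
  T0 -> b
  T1 -> a
  X2 -> B B

CYK fill:
  [0..0]={A,S,T1}  "a"  orig:{A,S}
  [1..1]={A,S,T1}  "a"  orig:{A,S}
  [2..2]={A,S,T1}  "a"  orig:{A,S}
  [3..3]={A,S,T1}  "a"  orig:{A,S}
  [4..4]={A,S,T1}  "a"  orig:{A,S}
  [0..1]={B,C,S}  "aa"
  [1..2]={B,C,S}  "aa"
  [2..3]={B,C,S}  "aa"
  [3..4]={B,C,S}  "aa"
  [0..2]=∅  "aaa"
  [1..3]=∅  "aaa"
  [2..4]=∅  "aaa"
  [0..3]={X2}  "aaaa"  orig:{}
  [1..4]={X2}  "aaaa"  orig:{}
  [0..4]={S}  "aaaaa"

S ∈ T[0,4] ⇒ YES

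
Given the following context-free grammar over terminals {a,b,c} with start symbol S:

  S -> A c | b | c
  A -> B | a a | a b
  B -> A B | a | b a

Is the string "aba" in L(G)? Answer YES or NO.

Convert to CNF:
  S -> A T2 | b | c
  A -> A B | T0 T0 | T0 T1 | T1 T0 | a
  B -> A B | T1 T0 | a
  T0 -> a
  T1 -> b
  T2 -> c

CYK table (by increasing span):
  [0..0]={A,B,T0}  "a"  orig:{A,B}
  [1..1]={S,T1}  "b"  orig:{S}
  [2..2]={A,B,T0}  "a"  orig:{A,B}
  [0..1]={A}  "ab"
  [1..2]={A,B}  "ba"
  [0..2]={A,B}  "aba"

S ∉ T[0,2] ⇒ NO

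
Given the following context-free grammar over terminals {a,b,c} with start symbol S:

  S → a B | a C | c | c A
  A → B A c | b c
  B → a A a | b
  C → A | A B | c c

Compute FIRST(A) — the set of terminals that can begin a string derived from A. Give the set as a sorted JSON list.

FIRST iteration:
pass 1:
  A via A→b c: +{b}
  B via B→a A a: +{a}
  B via B→b: +{b}
  C via C→A: +{b}
  C via C→c c: +{c}
  S via S→a B: +{a}
  S via S→c: +{c}
  FIRST[S]={a,c}  FIRST[A]={b}  FIRST[B]={a,b}  FIRST[C]={b,c}
pass 2:
  A via A→B A c: +{a}
  C via C→A: +{a}
  FIRST[S]={a,c}  FIRST[A]={a,b}  FIRST[B]={a,b}  FIRST[C]={a,b,c}
pass 3: (stable)
  FIRST[S]={a,c}  FIRST[A]={a,b}  FIRST[B]={a,b}  FIRST[C]={a,b,c}

FIRST(A) = ["a", "b"]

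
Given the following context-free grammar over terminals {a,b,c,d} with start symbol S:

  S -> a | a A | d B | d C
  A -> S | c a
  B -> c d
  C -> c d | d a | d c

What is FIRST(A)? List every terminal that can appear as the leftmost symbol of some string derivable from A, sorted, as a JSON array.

FIRST sets, iterate to fixpoint:
round 1:
  A via A→c a: +{c}
  B via B→c d: +{c}
  C via C→c d: +{c}
  C via C→d a: +{d}
  S via S→a: +{a}
  S via S→d B: +{d}
  FIRST(S)={a,d}  FIRST(A)={c}  FIRST(B)={c}  FIRST(C)={c,d}
round 2:
  A via A→S: +{a,d}
  FIRST(S)={a,d}  FIRST(A)={a,c,d}  FIRST(B)={c}  FIRST(C)={c,d}
round 3: (no change)
  FIRST(S)={a,d}  FIRST(A)={a,c,d}  FIRST(B)={c}  FIRST(C)={c,d}

FIRST(A) = ["a", "c", "d"]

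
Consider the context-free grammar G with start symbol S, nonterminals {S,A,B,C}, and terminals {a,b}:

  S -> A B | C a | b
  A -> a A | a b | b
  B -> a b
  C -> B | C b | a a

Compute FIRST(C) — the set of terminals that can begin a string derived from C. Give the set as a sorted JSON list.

FIRST sets, iterate to fixpoint:
pass 1:
  A via A→a A: +{a}
  A via A→b: +{b}
  B via B→a b: +{a}
  C via C→B: +{a}
  S via S→A B: +{a,b}
  FIRST(S)={a,b}  FIRST(A)={a,b}  FIRST(B)={a}  FIRST(C)={a}
pass 2: — fixpoint
  FIRST(S)={a,b}  FIRST(A)={a,b}  FIRST(B)={a}  FIRST(C)={a}

FIRST(C) = ["a"]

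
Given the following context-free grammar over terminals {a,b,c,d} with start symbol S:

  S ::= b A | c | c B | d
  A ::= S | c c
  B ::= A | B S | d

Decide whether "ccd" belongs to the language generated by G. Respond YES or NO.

Convert to CNF:
  S -> T0 A | T1 B | c | d
  A -> T0 A | T1 B | T1 T1 | c | d
  B -> B S | T0 A | T1 B | T1 T1 | c | d
  T0 -> b
  T1 -> c

CYK fill:
  cell(0,0) c: {A,B,S,T1}  orig:{A,B,S}
  cell(1,1) c: {A,B,S,T1}  orig:{A,B,S}
  cell(2,2) d: {A,B,S}
  cell(0,1) cc: {A,B,S}
  cell(1,2) cd: {A,B,S}
  cell(0,2) ccd: {A,B,S}

S ∈ T[0,2] ⇒ YES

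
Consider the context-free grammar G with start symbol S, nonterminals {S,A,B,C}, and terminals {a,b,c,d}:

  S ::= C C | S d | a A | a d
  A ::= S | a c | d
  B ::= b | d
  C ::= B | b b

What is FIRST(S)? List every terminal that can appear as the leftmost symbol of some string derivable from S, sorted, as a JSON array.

FIRST iteration:
round 1:
  A via A→a c: +{a}
  A via A→d: +{d}
  B via B→b: +{b}
  B via B→d: +{d}
  C via C→B: +{b,d}
  S via S→C C: +{b,d}
  S via S→a A: +{a}
  FIRST(S)={a,b,d}  FIRST(A)={a,d}  FIRST(B)={b,d}  FIRST(C)={b,d}
round 2:
  A via A→S: +{b}
  FIRST(S)={a,b,d}  FIRST(A)={a,b,d}  FIRST(B)={b,d}  FIRST(C)={b,d}
round 3: done
  FIRST(S)={a,b,d}  FIRST(A)={a,b,d}  FIRST(B)={b,d}  FIRST(C)={b,d}

FIRST(S) = ["a", "b", "d"]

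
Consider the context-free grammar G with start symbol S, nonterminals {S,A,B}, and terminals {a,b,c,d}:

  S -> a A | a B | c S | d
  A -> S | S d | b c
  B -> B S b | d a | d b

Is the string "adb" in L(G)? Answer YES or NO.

CNF form of G:
  S -> T1 A | T1 B | T3 S | d
  A -> S T0 | T1 A | T1 B | T2 T3 | T3 S | d
  B -> B X4 | T0 T1 | T0 T2
  T0 -> d
  T1 -> a
  T2 -> b
  T3 -> c
  X4 -> S T2

CYK table (by increasing span):
  T[0,0] 'a' = {T1}  orig:{}
  T[1,1] 'd' = {A,S,T0}  orig:{A,S}
  T[2,2] 'b' = {T2}  orig:{}
  T[0,1] 'ad' = {A,S}
  T[1,2] 'db' = {B,X4}  orig:{B}
  T[0,2] 'adb' = {A,S,X4}  orig:{A,S}

S ∈ T[0,2] ⇒ YES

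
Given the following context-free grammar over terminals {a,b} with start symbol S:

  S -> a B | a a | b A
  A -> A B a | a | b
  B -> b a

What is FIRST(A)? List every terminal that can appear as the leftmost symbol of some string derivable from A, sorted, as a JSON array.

FIRST sets, iterate to fixpoint:
pass 1:
  A via A→a: +{a}
  A via A→b: +{b}
  B via B→b a: +{b}
  S via S→a B: +{a}
  S via S→b A: +{b}
  FIRST(S)={a,b}  FIRST(A)={a,b}  FIRST(B)={b}
pass 2: (stable)
  FIRST(S)={a,b}  FIRST(A)={a,b}  FIRST(B)={b}

FIRST(A) = ["a", "b"]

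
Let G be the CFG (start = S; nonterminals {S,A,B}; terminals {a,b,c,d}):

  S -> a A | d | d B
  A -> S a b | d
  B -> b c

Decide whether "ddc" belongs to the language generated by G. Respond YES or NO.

Convert to CNF:
  S -> T0 A | T3 B | d
  A -> S X4 | d
  B -> T1 T2
  T0 -> a
  T1 -> b
  T2 -> c
  T3 -> d
  X4 -> T0 T1

CYK fill:
  T[0,0] 'd' = {A,S,T3}  orig:{A,S}
  T[1,1] 'd' = {A,S,T3}  orig:{A,S}
  T[2,2] 'c' = {T2}  orig:{}
  T[0,1] 'dd' = ∅
  T[1,2] 'dc' = ∅
  T[0,2] 'ddc' = ∅

S ∉ T[0,2] ⇒ NO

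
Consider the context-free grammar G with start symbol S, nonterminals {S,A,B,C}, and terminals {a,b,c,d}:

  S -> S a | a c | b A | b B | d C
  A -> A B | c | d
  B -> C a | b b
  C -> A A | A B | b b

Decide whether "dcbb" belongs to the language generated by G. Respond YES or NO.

Convert to CNF:
  S -> S T0 | T0 T2 | T1 A | T1 B | T3 C
  A -> A B | c | d
  B -> C T0 | T1 T1
  C -> A A | A B | T1 T1
  T0 -> a
  T1 -> b
  T2 -> c
  T3 -> d

CYK table (by increasing span):
  [0..0]={A,T3}  "d"  orig:{A}
  [1..1]={A,T2}  "c"  orig:{A}
  [2..2]={T1}  "b"  orig:{}
  [3..3]={T1}  "b"  orig:{}
  [0..1]={C}  "dc"
  [1..2]=∅  "cb"
  [2..3]={B,C}  "bb"
  [0..2]=∅  "dcb"
  [1..3]={A,C}  "cbb"
  [0..3]={C,S}  "dcbb"

S ∈ T[0,3] ⇒ YES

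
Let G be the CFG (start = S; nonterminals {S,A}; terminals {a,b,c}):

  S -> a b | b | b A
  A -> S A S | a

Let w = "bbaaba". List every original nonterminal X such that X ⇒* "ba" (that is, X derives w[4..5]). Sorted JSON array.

CNF form of G:
  S -> T0 T1 | T1 A | b
  A -> S X2 | a
  T0 -> a
  T1 -> b
  X2 -> A S

CYK fill — only the sub-triangle for w[4..5]:
  [4..4]={S,T1}  "b"  orig:{S}
  [5..5]={A,T0}  "a"  orig:{A}
  [4..5]={S}  "ba"

Original NTs in T[4,5] deriving "ba": ["S"]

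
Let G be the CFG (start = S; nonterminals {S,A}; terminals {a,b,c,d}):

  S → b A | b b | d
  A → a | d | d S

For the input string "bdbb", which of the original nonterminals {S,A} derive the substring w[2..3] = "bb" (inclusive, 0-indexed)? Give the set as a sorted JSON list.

Convert to CNF:
  S -> T1 A | T1 T1 | d
  A -> T0 S | a | d
  T0 -> d
  T1 -> b

CYK table (by increasing span) (cells [i..j] with 2 ≤ i ≤ j ≤ 3 only):
  [2..2]={T1}  "b"  orig:{}
  [3..3]={T1}  "b"  orig:{}
  [2..3]={S}  "bb"

Original NTs in T[2,3] deriving "bb": ["S"]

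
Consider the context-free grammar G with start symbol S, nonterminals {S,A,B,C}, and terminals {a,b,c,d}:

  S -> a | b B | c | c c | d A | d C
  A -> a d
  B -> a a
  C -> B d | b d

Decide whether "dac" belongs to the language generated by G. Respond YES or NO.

Convert to CNF:
  S -> T1 A | T1 C | T2 B | T3 T3 | a | c
  A -> T0 T1
  B -> T0 T0
  C -> B T1 | T2 T1
  T0 -> a
  T1 -> d
  T2 -> b
  T3 -> c

CYK fill:
  [0..0]={T1}  "d"  orig:{}
  [1..1]={S,T0}  "a"  orig:{S}
  [2..2]={S,T3}  "c"  orig:{S}
  [0..1]=∅  "da"
  [1..2]=∅  "ac"
  [0..2]=∅  "dac"

S ∉ T[0,2] ⇒ NO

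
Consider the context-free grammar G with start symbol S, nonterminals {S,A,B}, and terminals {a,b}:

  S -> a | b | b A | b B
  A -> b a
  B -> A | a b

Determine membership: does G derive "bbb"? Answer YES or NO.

CNF form of G:
  S -> T0 A | T0 B | a | b
  A -> T0 T1
  B -> T0 T1 | T1 T0
  T0 -> b
  T1 -> a

CYK fill:
  T[0,0] 'b' = {S,T0}  orig:{S}
  T[1,1] 'b' = {S,T0}  orig:{S}
  T[2,2] 'b' = {S,T0}  orig:{S}
  T[0,1] 'bb' = ∅
  T[1,2] 'bb' = ∅
  T[0,2] 'bbb' = ∅

S ∉ T[0,2] ⇒ NO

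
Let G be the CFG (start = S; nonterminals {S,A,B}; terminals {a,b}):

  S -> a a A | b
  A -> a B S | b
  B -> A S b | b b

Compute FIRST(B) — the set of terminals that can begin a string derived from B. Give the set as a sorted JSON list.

Compute FIRST by fixpoint:
iter 1:
  A via A→a B S: +{a}
  A via A→b: +{b}
  B via B→A S b: +{a,b}
  S via S→a a A: +{a}
  S via S→b: +{b}
  FIRST(S)={a,b}  FIRST(A)={a,b}  FIRST(B)={a,b}
iter 2: — fixpoint
  FIRST(S)={a,b}  FIRST(A)={a,b}  FIRST(B)={a,b}

FIRST(B) = ["a", "b"]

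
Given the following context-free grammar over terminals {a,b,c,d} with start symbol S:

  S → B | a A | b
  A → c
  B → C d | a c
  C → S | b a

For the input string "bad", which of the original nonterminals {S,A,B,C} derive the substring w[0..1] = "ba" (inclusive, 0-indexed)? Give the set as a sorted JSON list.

CNF form of G:
  S -> C T0 | T1 A | T1 T2 | b
  A -> c
  B -> C T0 | T1 T2
  C -> C T0 | T1 A | T1 T2 | T3 T1 | b
  T0 -> d
  T1 -> a
  T2 -> c
  T3 -> b

CYK table (by increasing span), restricted to cells inside w[0..1]:
  [0..0]={C,S,T3}  "b"  orig:{C,S}
  [1..1]={T1}  "a"  orig:{}
  [0..1]={C}  "ba"

Original NTs in T[0,1] deriving "ba": ["C"]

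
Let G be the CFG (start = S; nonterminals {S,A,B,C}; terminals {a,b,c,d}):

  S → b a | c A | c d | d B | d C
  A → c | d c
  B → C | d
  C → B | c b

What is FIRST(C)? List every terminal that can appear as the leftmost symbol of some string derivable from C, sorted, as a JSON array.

FIRST sets, iterate to fixpoint:
[1]
  A via A→c: +{c}
  A via A→d c: +{d}
  B via B→d: +{d}
  C via C→B: +{d}
  C via C→c b: +{c}
  S via S→b a: +{b}
  S via S→c A: +{c}
  S via S→d B: +{d}
  S: {b,c,d}  A: {c,d}  B: {d}  C: {c,d}
[2]
  B via B→C: +{c}
  S: {b,c,d}  A: {c,d}  B: {c,d}  C: {c,d}
[3] (stable)
  S: {b,c,d}  A: {c,d}  B: {c,d}  C: {c,d}

FIRST(C) = ["c", "d"]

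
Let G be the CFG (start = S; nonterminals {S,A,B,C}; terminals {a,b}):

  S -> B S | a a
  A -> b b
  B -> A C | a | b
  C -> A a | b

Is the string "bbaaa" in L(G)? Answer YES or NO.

CNF form of G:
  S -> B S | T1 T1
  A -> T0 T0
  B -> A C | a | b
  C -> A T1 | b
  T0 -> b
  T1 -> a

CYK fill:
  T[0,0] 'b' = {B,C,T0}  orig:{B,C}
  T[1,1] 'b' = {B,C,T0}  orig:{B,C}
  T[2,2] 'a' = {B,T1}  orig:{B}
  T[3,3] 'a' = {B,T1}  orig:{B}
  T[4,4] 'a' = {B,T1}  orig:{B}
  T[0,1] 'bb' = {A}
  T[1,2] 'ba' = ∅
  T[2,3] 'aa' = {S}
  T[3,4] 'aa' = {S}
  T[0,2] 'bba' = {C}
  T[1,3] 'baa' = {S}
  T[2,4] 'aaa' = {S}
  T[0,3] 'bbaa' = {S}
  T[1,4] 'baaa' = {S}
  T[0,4] 'bbaaa' = {S}

S ∈ T[0,4] ⇒ YES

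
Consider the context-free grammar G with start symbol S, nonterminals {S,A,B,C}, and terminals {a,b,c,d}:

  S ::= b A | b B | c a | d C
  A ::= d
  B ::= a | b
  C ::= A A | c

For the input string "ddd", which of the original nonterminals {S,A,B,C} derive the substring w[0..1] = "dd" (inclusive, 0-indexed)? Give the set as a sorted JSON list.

Convert to CNF:
  S -> T0 A | T0 B | T1 T2 | T3 C
  A -> d
  B -> a | b
  C -> A A | c
  T0 -> b
  T1 -> c
  T2 -> a
  T3 -> d

CYK fill, restricted to cells inside w[0..1]:
  T[0,0] 'd' = {A,T3}  orig:{A}
  T[1,1] 'd' = {A,T3}  orig:{A}
  T[0,1] 'dd' = {C}

Original NTs in T[0,1] deriving "dd": ["C"]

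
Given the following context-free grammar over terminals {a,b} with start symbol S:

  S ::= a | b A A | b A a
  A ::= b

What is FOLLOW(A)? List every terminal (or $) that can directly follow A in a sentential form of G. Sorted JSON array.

FIRST iteration:
iter 1:
  A via A→b: +{b}
  S via S→a: +{a}
  S via S→b A A: +{b}
  FIRST[S]={a,b}  FIRST[A]={b}
iter 2: (no change)
  FIRST[S]={a,b}  FIRST[A]={b}

FOLLOW sets:
initialize: $ ∈ FOLLOW(S)
round 1:
  S→b A A: FOLLOW(A) ⊇ FIRST(A) = {b}; new: +{b}
  S→b A A: FOLLOW(A) ⊇ FOLLOW(S) ⊇ {$}; new: +{$}
  S→b A a: FOLLOW(A) ⊇ FIRST(a) = {a}; new: +{a}
  FOLLOW[S]={$}  FOLLOW[A]={$,a,b}
round 2: (no change)
  FOLLOW[S]={$}  FOLLOW[A]={$,a,b}

FOLLOW(A) = ["$", "a", "b"]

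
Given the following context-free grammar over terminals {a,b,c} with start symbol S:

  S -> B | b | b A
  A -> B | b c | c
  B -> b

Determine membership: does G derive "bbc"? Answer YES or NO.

Convert to CNF:
  S -> T0 A | b
  A -> T0 T1 | b | c
  B -> b
  T0 -> b
  T1 -> c

Fill CYK table bottom-up:
  T[0,0] 'b' = {A,B,S,T0}  orig:{A,B,S}
  T[1,1] 'b' = {A,B,S,T0}  orig:{A,B,S}
  T[2,2] 'c' = {A,T1}  orig:{A}
  T[0,1] 'bb' = {S}
  T[1,2] 'bc' = {A,S}
  T[0,2] 'bbc' = {S}

S ∈ T[0,2] ⇒ YES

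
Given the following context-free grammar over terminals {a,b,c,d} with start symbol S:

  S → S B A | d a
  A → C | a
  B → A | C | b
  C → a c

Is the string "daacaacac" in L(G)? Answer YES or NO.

Convert to CNF:
  S -> S X3 | T2 T0
  A -> T0 T1 | a
  B -> T0 T1 | a | b
  C -> T0 T1
  T0 -> a
  T1 -> c
  T2 -> d
  X3 -> B A

CYK table (by increasing span):
  T[0,0] 'd' = {T2}  orig:{}
  T[1,1] 'a' = {A,B,T0}  orig:{A,B}
  T[2,2] 'a' = {A,B,T0}  orig:{A,B}
  T[3,3] 'c' = {T1}  orig:{}
  T[4,4] 'a' = {A,B,T0}  orig:{A,B}
  T[5,5] 'a' = {A,B,T0}  orig:{A,B}
  T[6,6] 'c' = {T1}  orig:{}
  T[7,7] 'a' = {A,B,T0}  orig:{A,B}
  T[8,8] 'c' = {T1}  orig:{}
  T[0,1] 'da' = {S}
  T[1,2] 'aa' = {X3}  orig:{}
  T[2,3] 'ac' = {A,B,C}
  T[3,4] 'ca' = ∅
  T[4,5] 'aa' = {X3}  orig:{}
  T[5,6] 'ac' = {A,B,C}
  T[6,7] 'ca' = ∅
  T[7,8] 'ac' = {A,B,C}
  T[0,2] 'daa' = ∅
  T[1,3] 'aac' = {X3}  orig:{}
  T[2,4] 'aca' = {X3}  orig:{}
  T[3,5] 'caa' = ∅
  T[4,6] 'aac' = {X3}  orig:{}
  T[5,7] 'aca' = {X3}  orig:{}
  T[6,8] 'cac' = ∅
  T[0,3] 'daac' = ∅
  T[1,4] 'aaca' = ∅
  T[2,5] 'acaa' = ∅
  T[3,6] 'caac' = ∅
  T[4,7] 'aaca' = ∅
  T[5,8] 'acac' = {X3}  orig:{}
  T[0,4] 'daaca' = {S}
  T[1,5] 'aacaa' = ∅
  T[2,6] 'acaac' = ∅
  T[3,7] 'caaca' = ∅
  T[4,8] 'aacac' = ∅
  T[0,5] 'daacaa' = ∅
  T[1,6] 'aacaac' = ∅
  T[2,7] 'acaaca' = ∅
  T[3,8] 'caacac' = ∅
  T[0,6] 'daacaac' = ∅
  T[1,7] 'aacaaca' = ∅
  T[2,8] 'acaacac' = ∅
  T[0,7] 'daacaaca' = {S}
  T[1,8] 'aacaacac' = ∅
  T[0,8] 'daacaacac' = {S}

S ∈ T[0,8] ⇒ YES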